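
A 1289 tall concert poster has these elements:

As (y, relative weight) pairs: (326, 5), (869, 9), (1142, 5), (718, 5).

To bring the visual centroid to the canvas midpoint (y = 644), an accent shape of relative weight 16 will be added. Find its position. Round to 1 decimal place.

y ≈ 438.1

New total weight: (5 + 9 + 5 + 5) + 16 = 40.
y: need Σw·y = 40·644 = 25760. Existing = 5·326 + 9·869 + 5·1142 + 5·718 = 18751. Remainder 7009 / 16 ≈ 438.06.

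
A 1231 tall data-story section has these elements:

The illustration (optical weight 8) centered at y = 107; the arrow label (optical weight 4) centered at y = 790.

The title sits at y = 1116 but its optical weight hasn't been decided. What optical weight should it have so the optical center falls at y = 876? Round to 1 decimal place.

Known weights sum to 8 + 4 = 12; their moment is 8·107 + 4·790 = 4016.
For the centroid to hit 876: (4016 + w·1116) / (12 + w) = 876.
Rearranging, w·(1116 − 876) = 876·12 − 4016 = 6496, so w ≈ 6496/240 = 27.07.

w ≈ 27.1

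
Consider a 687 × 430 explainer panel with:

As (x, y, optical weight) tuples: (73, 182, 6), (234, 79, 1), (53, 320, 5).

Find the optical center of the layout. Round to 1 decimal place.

Weights sum to 6 + 1 + 5 = 12.
x-moment: 6·73 + 1·234 + 5·53 = 937; centroid 937/12 ≈ 78.08.
y-moment: 6·182 + 1·79 + 5·320 = 2771; centroid 2771/12 ≈ 230.92.

(78.1, 230.9)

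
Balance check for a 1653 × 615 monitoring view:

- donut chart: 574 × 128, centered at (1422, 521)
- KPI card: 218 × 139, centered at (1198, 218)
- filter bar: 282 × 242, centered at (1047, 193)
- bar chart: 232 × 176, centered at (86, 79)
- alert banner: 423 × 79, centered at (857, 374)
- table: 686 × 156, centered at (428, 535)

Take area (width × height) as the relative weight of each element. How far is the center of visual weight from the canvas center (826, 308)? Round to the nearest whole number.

Taking area as weight: donut chart 574·128 = 73472, KPI card 218·139 = 30302, filter bar 282·242 = 68244, bar chart 232·176 = 40832, alert banner 423·79 = 33417, table 686·156 = 107016. Sum 353283.
x: (73472·1422 + 30302·1198 + 68244·1047 + 40832·86 + 33417·857 + 107016·428) / 353283 = 290183217 / 353283 ≈ 821.39
y: (73472·521 + 30302·218 + 68244·193 + 40832·79 + 33417·374 + 107016·535) / 353283 = 131033086 / 353283 ≈ 370.90
Offset from (826, 308): Δx ≈ -4.61, Δy ≈ 62.90; distance = √(Δx² + Δy²) ≈ 63.07.

≈ 63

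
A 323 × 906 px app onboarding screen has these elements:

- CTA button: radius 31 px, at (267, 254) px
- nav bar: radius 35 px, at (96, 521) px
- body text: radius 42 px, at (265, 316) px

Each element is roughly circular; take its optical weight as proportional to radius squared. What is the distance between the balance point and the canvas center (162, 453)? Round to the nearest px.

≈ 102 px

Weights ∝ r²: CTA button 31² = 961, nav bar 35² = 1225, body text 42² = 1764; Σw = 3950.
x: (961·267 + 1225·96 + 1764·265) / 3950 = 841647 / 3950 ≈ 213.08
y: (961·254 + 1225·521 + 1764·316) / 3950 = 1439743 / 3950 ≈ 364.49
Relative to (162, 453): Δ = (51.08, -88.51); |Δ| = √(51.08² + -88.51²) ≈ 102.19.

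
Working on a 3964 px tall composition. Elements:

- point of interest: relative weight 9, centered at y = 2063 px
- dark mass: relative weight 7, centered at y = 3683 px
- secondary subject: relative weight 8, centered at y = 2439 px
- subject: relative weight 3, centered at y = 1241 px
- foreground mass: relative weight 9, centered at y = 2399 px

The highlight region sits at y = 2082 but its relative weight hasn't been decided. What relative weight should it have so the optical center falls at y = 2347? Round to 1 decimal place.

Known weights sum to 9 + 7 + 8 + 3 + 9 = 36; their moment is 9·2063 + 7·3683 + 8·2439 + 3·1241 + 9·2399 = 89174.
For the centroid to hit 2347: (89174 + w·2082) / (36 + w) = 2347.
So w = (2347·36 − 89174)/(2082 − 2347) = -4682/-265 ≈ 17.67.

w ≈ 17.7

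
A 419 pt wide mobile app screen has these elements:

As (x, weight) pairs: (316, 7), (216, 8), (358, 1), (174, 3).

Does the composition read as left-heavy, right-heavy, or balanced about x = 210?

right-heavy

Σw = 7 + 8 + 1 + 3 = 19.
x: (7·316 + 8·216 + 1·358 + 3·174) / 19 = 4820 / 19 ≈ 253.68
253.7 lies right of the midline 210, so the layout is right-heavy.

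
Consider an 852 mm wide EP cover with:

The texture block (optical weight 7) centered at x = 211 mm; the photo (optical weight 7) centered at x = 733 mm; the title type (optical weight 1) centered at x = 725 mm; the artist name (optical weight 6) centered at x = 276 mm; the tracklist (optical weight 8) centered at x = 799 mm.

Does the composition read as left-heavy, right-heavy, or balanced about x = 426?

right-heavy

Weights sum to 7 + 7 + 1 + 6 + 8 = 29.
x: (7·211 + 7·733 + 1·725 + 6·276 + 8·799) / 29 = 15381 / 29 ≈ 530.38
530.4 lies right of the midline 426, so the layout is right-heavy.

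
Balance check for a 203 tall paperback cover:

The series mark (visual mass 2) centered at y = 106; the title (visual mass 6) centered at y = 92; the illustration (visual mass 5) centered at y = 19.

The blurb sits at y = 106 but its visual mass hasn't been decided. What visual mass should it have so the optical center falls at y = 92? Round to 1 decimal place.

Existing Σw = 13 (2 + 6 + 5); existing moment 2·106 + 6·92 + 5·19 = 859.
Balance at y = 92 requires (859 + w·106) / (13 + w) = 92.
Rearranging, w·(106 − 92) = 92·13 − 859 = 337, so w ≈ 337/14 = 24.07.

w ≈ 24.1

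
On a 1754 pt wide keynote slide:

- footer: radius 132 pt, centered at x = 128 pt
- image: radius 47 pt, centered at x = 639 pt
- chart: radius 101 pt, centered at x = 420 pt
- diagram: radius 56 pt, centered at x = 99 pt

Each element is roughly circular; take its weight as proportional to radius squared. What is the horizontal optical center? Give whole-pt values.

x ≈ 250

Weights ∝ r²: footer 132² = 17424, image 47² = 2209, chart 101² = 10201, diagram 56² = 3136; Σw = 32970.
x: (17424·128 + 2209·639 + 10201·420 + 3136·99) / 32970 = 8236707 / 32970 ≈ 249.82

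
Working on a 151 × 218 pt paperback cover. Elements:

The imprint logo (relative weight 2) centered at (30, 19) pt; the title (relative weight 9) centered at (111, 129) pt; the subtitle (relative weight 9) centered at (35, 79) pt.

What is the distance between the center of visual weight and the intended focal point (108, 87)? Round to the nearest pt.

≈ 40 pt

Total weight = 2 + 9 + 9 = 20.
x-moment: 2·30 + 9·111 + 9·35 = 1374; centroid 1374/20 ≈ 68.70.
y-moment: 2·19 + 9·129 + 9·79 = 1910; centroid 1910/20 ≈ 95.50.
Relative to (108, 87): Δ = (-39.30, 8.50); |Δ| = √(-39.30² + 8.50²) ≈ 40.21.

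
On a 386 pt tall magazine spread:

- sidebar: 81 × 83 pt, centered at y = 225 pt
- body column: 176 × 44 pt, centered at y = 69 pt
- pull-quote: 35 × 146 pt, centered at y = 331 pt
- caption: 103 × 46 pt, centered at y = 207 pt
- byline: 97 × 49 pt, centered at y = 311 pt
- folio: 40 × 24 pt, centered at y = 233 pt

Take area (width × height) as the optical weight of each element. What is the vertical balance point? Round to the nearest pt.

Areas: sidebar 81·83 = 6723, body column 176·44 = 7744, pull-quote 35·146 = 5110, caption 103·46 = 4738, byline 97·49 = 4753, folio 40·24 = 960. Total weight = 30028.
Σw·y = 6421050; ȳ = 6421050/30028 ≈ 213.84.

y ≈ 214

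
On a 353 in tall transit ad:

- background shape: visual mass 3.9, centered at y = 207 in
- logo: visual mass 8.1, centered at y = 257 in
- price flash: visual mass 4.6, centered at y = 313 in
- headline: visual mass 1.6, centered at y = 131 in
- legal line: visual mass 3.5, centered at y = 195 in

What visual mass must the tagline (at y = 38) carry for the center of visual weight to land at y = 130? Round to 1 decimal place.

w ≈ 26.1

Fixed elements: Σw = 3.9 + 8.1 + 4.6 + 1.6 + 3.5 = 21.7, Σw·y = 3.9·207 + 8.1·257 + 4.6·313 + 1.6·131 + 3.5·195 = 5220.9.
For the centroid to hit 130: (5220.9 + w·38) / (21.7 + w) = 130.
So w = (130·21.7 − 5220.9)/(38 − 130) = -2399.9/-92 ≈ 26.09.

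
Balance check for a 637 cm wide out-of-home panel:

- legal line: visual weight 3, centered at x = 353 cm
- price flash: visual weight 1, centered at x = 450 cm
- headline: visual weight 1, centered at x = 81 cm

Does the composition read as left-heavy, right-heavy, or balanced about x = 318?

Weights sum to 3 + 1 + 1 = 5.
x-moment: 3·353 + 1·450 + 1·81 = 1590; centroid 1590/5 ≈ 318.00.
That equals the midline 318 — balanced.

balanced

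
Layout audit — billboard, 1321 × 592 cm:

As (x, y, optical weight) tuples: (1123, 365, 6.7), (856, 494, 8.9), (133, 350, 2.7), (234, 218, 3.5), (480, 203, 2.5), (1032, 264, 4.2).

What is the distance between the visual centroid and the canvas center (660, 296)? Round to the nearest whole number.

≈ 123 cm

Total weight = 6.7 + 8.9 + 2.7 + 3.5 + 2.5 + 4.2 = 28.5.
x-moment: 6.7·1123 + 8.9·856 + 2.7·133 + 3.5·234 + 2.5·480 + 4.2·1032 = 21855.0; centroid 21855.0/28.5 ≈ 766.84.
y-moment: 6.7·365 + 8.9·494 + 2.7·350 + 3.5·218 + 2.5·203 + 4.2·264 = 10166.4; centroid 10166.4/28.5 ≈ 356.72.
Offset from (660, 296): Δx ≈ 106.84, Δy ≈ 60.72; distance = √(Δx² + Δy²) ≈ 122.89.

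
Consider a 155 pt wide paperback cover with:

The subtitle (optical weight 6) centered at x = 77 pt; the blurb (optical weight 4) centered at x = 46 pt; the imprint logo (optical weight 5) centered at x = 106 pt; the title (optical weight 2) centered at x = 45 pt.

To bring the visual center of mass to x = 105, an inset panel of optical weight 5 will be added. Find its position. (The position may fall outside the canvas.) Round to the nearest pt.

With the inset panel, Σw becomes 6 + 4 + 5 + 2 + 5 = 22.
x: target moment 22×105 = 2310; current 6·77 + 4·46 + 5·106 + 2·45 = 1266; the inset panel supplies 1044, so x = 1044/5 ≈ 208.80.

x ≈ 209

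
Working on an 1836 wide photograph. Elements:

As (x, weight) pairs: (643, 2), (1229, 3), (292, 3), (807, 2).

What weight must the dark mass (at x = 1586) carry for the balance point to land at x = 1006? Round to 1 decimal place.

Fixed elements: Σw = 2 + 3 + 3 + 2 = 10, Σw·x = 2·643 + 3·1229 + 3·292 + 2·807 = 7463.
Set Σw·x/Σw = 1006: (7463 + 1586w) = 1006·(10 + w).
Solving: w = (1006·10 − 7463) / (1586 − 1006) = 2597 / 580 ≈ 4.48.

w ≈ 4.5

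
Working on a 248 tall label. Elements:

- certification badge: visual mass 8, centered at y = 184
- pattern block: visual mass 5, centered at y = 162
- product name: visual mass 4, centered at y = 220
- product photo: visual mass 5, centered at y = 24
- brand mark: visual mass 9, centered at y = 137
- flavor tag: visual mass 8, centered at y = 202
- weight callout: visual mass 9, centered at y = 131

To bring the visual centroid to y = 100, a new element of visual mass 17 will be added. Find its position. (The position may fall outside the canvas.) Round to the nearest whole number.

y ≈ -48

With the new element, Σw becomes 8 + 5 + 4 + 5 + 9 + 8 + 9 + 17 = 65.
y: target moment 65×100 = 6500; current 8·184 + 5·162 + 4·220 + 5·24 + 9·137 + 8·202 + 9·131 = 7310; the new element supplies -810, so y = -810/17 ≈ -47.65.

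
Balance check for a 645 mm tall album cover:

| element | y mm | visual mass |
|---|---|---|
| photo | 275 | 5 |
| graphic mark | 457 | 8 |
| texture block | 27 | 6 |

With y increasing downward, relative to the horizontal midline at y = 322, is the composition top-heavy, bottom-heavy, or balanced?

top-heavy

Total weight = 5 + 8 + 6 = 19.
y: (5·275 + 8·457 + 6·27) / 19 = 5193 / 19 ≈ 273.32
273.3 lies above (smaller y than) the midline 322, so the layout is top-heavy.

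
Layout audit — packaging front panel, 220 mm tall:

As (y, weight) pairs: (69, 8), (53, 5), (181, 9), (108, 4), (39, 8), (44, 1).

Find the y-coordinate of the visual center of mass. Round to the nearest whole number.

Weights sum to 8 + 5 + 9 + 4 + 8 + 1 = 35.
Σw·y = 8·69 + 5·53 + 9·181 + 4·108 + 8·39 + 1·44 = 3234, so ȳ = 3234/35 ≈ 92.40.

y ≈ 92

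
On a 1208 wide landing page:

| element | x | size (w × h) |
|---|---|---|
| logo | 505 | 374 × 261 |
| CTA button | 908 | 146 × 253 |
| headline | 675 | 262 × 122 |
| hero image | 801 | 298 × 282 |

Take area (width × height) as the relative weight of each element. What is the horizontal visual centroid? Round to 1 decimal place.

x ≈ 685.4

Taking area as weight: logo 374·261 = 97614, CTA button 146·253 = 36938, headline 262·122 = 31964, hero image 298·282 = 84036. Sum 250552.
Σw·x = 97614·505 + 36938·908 + 31964·675 + 84036·801 = 171723310, so x̄ = 171723310/250552 ≈ 685.38.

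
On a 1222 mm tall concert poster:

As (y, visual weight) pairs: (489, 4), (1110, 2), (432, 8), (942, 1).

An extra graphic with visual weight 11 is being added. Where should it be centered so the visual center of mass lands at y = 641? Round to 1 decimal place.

After adding the extra graphic, total weight = 4 + 2 + 8 + 1 + 11 = 26.
Along y: (8574 + 11·y) / 26 = 641 (existing moment 4·489 + 2·1110 + 8·432 + 1·942 = 8574) ⇒ y = (16666 − 8574) / 11 ≈ 735.64.

y ≈ 735.6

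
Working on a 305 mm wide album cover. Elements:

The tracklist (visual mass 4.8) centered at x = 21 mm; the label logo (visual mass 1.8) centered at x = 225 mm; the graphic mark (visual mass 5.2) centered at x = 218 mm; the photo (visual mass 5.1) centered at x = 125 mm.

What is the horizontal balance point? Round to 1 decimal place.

x ≈ 134.7

Weights sum to 4.8 + 1.8 + 5.2 + 5.1 = 16.9.
x-moment: 4.8·21 + 1.8·225 + 5.2·218 + 5.1·125 = 2276.9; centroid 2276.9/16.9 ≈ 134.73.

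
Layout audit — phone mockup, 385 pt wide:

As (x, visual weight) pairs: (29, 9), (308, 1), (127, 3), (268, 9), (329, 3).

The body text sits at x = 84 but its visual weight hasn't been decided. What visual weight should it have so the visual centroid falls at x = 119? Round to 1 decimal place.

w ≈ 39.3

Fixed elements: Σw = 9 + 1 + 3 + 9 + 3 = 25, Σw·x = 9·29 + 1·308 + 3·127 + 9·268 + 3·329 = 4349.
For the centroid to hit 119: (4349 + w·84) / (25 + w) = 119.
Rearranging, w·(84 − 119) = 119·25 − 4349 = -1374, so w ≈ -1374/-35 = 39.26.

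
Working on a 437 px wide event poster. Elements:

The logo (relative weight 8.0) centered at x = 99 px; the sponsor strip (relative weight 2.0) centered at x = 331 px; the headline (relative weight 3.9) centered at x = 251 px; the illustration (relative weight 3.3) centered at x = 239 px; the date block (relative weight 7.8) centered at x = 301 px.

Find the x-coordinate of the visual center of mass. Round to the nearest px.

x ≈ 223

Total weight = 8.0 + 2.0 + 3.9 + 3.3 + 7.8 = 25.0.
x: (8.0·99 + 2.0·331 + 3.9·251 + 3.3·239 + 7.8·301) / 25.0 = 5569.4 / 25.0 ≈ 222.78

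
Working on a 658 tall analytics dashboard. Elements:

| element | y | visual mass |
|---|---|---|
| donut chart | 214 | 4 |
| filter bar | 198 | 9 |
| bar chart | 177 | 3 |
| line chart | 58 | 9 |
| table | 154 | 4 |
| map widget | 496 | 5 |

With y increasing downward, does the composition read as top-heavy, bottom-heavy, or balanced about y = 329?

Σw = 4 + 9 + 3 + 9 + 4 + 5 = 34.
y: (4·214 + 9·198 + 3·177 + 9·58 + 4·154 + 5·496) / 34 = 6787 / 34 ≈ 199.62
199.6 lies above (smaller y than) the midline 329, so the layout is top-heavy.

top-heavy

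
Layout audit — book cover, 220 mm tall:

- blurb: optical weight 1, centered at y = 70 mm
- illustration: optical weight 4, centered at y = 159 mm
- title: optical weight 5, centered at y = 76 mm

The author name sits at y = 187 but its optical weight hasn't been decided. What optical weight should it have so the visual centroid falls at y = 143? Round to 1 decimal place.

w ≈ 7.8

Fixed elements: Σw = 1 + 4 + 5 = 10, Σw·y = 1·70 + 4·159 + 5·76 = 1086.
For the centroid to hit 143: (1086 + w·187) / (10 + w) = 143.
So w = (143·10 − 1086)/(187 − 143) = 344/44 ≈ 7.82.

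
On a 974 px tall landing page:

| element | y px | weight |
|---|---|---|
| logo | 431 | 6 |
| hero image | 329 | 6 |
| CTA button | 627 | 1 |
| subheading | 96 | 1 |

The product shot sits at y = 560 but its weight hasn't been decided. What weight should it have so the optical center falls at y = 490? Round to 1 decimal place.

w ≈ 22.5

Existing Σw = 14 (6 + 6 + 1 + 1); existing moment 6·431 + 6·329 + 1·627 + 1·96 = 5283.
Set Σw·y/Σw = 490: (5283 + 560w) = 490·(14 + w).
So w = (490·14 − 5283)/(560 − 490) = 1577/70 ≈ 22.53.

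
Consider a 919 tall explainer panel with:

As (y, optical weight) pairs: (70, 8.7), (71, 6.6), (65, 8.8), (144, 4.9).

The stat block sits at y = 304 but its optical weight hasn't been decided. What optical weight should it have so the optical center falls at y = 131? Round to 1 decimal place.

Fixed elements: Σw = 8.7 + 6.6 + 8.8 + 4.9 = 29.0, Σw·y = 8.7·70 + 6.6·71 + 8.8·65 + 4.9·144 = 2355.2.
For the centroid to hit 131: (2355.2 + w·304) / (29.0 + w) = 131.
Rearranging, w·(304 − 131) = 131·29.0 − 2355.2 = 1443.8, so w ≈ 1443.8/173 = 8.35.

w ≈ 8.3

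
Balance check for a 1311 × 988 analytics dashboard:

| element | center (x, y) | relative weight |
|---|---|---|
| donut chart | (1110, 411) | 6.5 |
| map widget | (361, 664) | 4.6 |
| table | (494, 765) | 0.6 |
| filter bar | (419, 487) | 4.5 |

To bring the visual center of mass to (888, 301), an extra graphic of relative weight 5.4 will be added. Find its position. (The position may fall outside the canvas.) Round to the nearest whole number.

New total weight: (6.5 + 4.6 + 0.6 + 4.5) + 5.4 = 21.6.
x: need Σw·x = 21.6·888 = 19180.8. Existing = 6.5·1110 + 4.6·361 + 0.6·494 + 4.5·419 = 11057.5. Remainder 8123.3 / 5.4 ≈ 1504.31.
y: need Σw·y = 21.6·301 = 6501.6. Existing = 6.5·411 + 4.6·664 + 0.6·765 + 4.5·487 = 8376.4. Remainder -1874.8 / 5.4 ≈ -347.19.

(1504, -347)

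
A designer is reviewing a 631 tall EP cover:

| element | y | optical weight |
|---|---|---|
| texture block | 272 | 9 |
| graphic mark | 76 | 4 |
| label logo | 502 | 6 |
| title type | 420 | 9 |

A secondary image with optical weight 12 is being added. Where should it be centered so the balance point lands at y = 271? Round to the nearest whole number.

y ≈ 108

With the secondary image, Σw becomes 9 + 4 + 6 + 9 + 12 = 40.
y: need Σw·y = 40·271 = 10840. Existing = 9·272 + 4·76 + 6·502 + 9·420 = 9544. Remainder 1296 / 12 ≈ 108.00.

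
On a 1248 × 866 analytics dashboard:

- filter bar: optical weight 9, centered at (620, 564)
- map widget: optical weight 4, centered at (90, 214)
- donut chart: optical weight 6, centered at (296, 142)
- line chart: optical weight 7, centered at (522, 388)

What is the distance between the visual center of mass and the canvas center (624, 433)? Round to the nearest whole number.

Weights sum to 9 + 4 + 6 + 7 = 26.
x-moment: 9·620 + 4·90 + 6·296 + 7·522 = 11370; centroid 11370/26 ≈ 437.31.
y-moment: 9·564 + 4·214 + 6·142 + 7·388 = 9500; centroid 9500/26 ≈ 365.38.
From (624, 433): dx = -186.69, dy = -67.62, so the distance is √(dx²+dy²) ≈ 198.56.

≈ 199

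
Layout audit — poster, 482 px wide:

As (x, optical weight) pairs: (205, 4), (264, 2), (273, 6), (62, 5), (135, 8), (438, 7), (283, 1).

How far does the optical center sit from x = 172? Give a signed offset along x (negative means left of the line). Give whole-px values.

≈ 62 px

Σw = 4 + 2 + 6 + 5 + 8 + 7 + 1 = 33.
x: moment 7725 / weight 33 ≈ 234.09
Offset from x = 172: 234.09 − 172 ≈ 62.09.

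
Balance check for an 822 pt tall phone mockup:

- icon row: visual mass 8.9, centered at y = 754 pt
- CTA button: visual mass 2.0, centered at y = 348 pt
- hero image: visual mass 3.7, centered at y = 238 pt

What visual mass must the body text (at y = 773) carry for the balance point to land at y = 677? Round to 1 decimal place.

Existing Σw = 14.6 (8.9 + 2.0 + 3.7); existing moment 8.9·754 + 2.0·348 + 3.7·238 = 8287.2.
Set Σw·y/Σw = 677: (8287.2 + 773w) = 677·(14.6 + w).
Rearranging, w·(773 − 677) = 677·14.6 − 8287.2 = 1597.0, so w ≈ 1597.0/96 = 16.64.

w ≈ 16.6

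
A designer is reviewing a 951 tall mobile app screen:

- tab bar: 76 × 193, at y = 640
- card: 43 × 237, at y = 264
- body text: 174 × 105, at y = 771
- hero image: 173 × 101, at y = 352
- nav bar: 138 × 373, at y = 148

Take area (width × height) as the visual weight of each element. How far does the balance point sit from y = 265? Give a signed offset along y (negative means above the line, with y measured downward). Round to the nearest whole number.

≈ 91

Areas: tab bar 76·193 = 14668, card 43·237 = 10191, body text 174·105 = 18270, hero image 173·101 = 17473, nav bar 138·373 = 51474. Total weight = 112076.
y-moment: 14668·640 + 10191·264 + 18270·771 + 17473·352 + 51474·148 = 39932762; centroid 39932762/112076 ≈ 356.30.
Offset from y = 265: 356.30 − 265 ≈ 91.30.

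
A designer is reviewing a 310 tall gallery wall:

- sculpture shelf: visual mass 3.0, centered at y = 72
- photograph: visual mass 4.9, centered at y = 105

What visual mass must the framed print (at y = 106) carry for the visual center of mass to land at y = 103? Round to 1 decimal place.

w ≈ 27.7

Existing Σw = 7.9 (3.0 + 4.9); existing moment 3.0·72 + 4.9·105 = 730.5.
For the centroid to hit 103: (730.5 + w·106) / (7.9 + w) = 103.
Solving: w = (103·7.9 − 730.5) / (106 − 103) = 83.2 / 3 ≈ 27.73.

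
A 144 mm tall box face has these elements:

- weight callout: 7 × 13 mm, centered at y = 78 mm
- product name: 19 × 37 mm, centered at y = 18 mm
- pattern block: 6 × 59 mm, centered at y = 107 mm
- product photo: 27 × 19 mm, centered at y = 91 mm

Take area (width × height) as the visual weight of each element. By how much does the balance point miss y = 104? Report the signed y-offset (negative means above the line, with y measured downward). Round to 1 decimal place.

Taking area as weight: weight callout 7·13 = 91, product name 19·37 = 703, pattern block 6·59 = 354, product photo 27·19 = 513. Sum 1661.
Σw·y = 91·78 + 703·18 + 354·107 + 513·91 = 104313, so ȳ = 104313/1661 ≈ 62.80.
Difference: 62.80 − 104 ≈ -41.20.

≈ -41.2 mm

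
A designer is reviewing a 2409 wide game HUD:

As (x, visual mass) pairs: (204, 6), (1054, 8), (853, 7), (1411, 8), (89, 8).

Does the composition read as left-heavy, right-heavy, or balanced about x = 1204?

Σw = 6 + 8 + 7 + 8 + 8 = 37.
x-moment: 6·204 + 8·1054 + 7·853 + 8·1411 + 8·89 = 27627; centroid 27627/37 ≈ 746.68.
Since 746.7 is left of 1204, the composition reads left-heavy.

left-heavy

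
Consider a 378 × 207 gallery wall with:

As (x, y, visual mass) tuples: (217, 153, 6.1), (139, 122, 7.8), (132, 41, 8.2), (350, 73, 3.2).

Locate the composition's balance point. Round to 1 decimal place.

(182.2, 97.0)

Weights sum to 6.1 + 7.8 + 8.2 + 3.2 = 25.3.
x: (6.1·217 + 7.8·139 + 8.2·132 + 3.2·350) / 25.3 = 4610.3 / 25.3 ≈ 182.23
y: (6.1·153 + 7.8·122 + 8.2·41 + 3.2·73) / 25.3 = 2454.7 / 25.3 ≈ 97.02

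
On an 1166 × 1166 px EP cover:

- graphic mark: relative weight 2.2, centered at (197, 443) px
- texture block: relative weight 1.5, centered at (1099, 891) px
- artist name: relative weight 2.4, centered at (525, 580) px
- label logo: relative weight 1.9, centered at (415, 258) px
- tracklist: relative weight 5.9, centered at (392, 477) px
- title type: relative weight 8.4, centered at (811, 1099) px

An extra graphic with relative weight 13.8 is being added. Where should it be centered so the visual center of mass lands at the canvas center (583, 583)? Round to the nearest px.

(565, 348)

New total weight: (2.2 + 1.5 + 2.4 + 1.9 + 5.9 + 8.4) + 13.8 = 36.1.
x: need Σw·x = 36.1·583 = 21046.3. Existing = 2.2·197 + 1.5·1099 + 2.4·525 + 1.9·415 + 5.9·392 + 8.4·811 = 13255.6. Remainder 7790.7 / 13.8 ≈ 564.54.
y: need Σw·y = 36.1·583 = 21046.3. Existing = 2.2·443 + 1.5·891 + 2.4·580 + 1.9·258 + 5.9·477 + 8.4·1099 = 16239.2. Remainder 4807.1 / 13.8 ≈ 348.34.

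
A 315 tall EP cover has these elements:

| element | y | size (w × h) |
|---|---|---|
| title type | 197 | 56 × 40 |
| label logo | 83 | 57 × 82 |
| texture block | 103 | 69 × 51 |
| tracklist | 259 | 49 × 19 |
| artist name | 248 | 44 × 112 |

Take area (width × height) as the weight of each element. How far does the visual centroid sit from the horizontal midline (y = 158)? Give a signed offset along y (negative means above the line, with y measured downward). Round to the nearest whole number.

Areas → weights: title type 56·40 = 2240, label logo 57·82 = 4674, texture block 69·51 = 3519, tracklist 49·19 = 931, artist name 44·112 = 4928; Σw = 16292.
y-moment: 2240·197 + 4674·83 + 3519·103 + 931·259 + 4928·248 = 2654952; centroid 2654952/16292 ≈ 162.96.
Difference: 162.96 − 158 ≈ 4.96.

≈ 5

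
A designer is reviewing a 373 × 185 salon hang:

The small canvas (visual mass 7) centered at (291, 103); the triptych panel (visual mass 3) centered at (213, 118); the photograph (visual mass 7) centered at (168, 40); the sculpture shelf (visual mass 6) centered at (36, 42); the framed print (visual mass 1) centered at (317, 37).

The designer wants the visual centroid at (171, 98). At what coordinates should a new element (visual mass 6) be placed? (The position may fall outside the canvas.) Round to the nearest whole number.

(124, 216)

After adding the new element, total weight = 7 + 3 + 7 + 6 + 1 + 6 = 30.
x: need Σw·x = 30·171 = 5130. Existing = 7·291 + 3·213 + 7·168 + 6·36 + 1·317 = 4385. Remainder 745 / 6 ≈ 124.17.
y: need Σw·y = 30·98 = 2940. Existing = 7·103 + 3·118 + 7·40 + 6·42 + 1·37 = 1644. Remainder 1296 / 6 ≈ 216.00.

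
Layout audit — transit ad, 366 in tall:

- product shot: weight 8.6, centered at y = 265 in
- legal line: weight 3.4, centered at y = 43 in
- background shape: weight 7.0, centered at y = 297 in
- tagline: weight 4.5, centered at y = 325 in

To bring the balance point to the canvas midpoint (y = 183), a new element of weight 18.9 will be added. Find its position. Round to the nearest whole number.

y ≈ 95

With the new element, Σw becomes 8.6 + 3.4 + 7.0 + 4.5 + 18.9 = 42.4.
Along y: (5966.7 + 18.9·y) / 42.4 = 183 (existing moment 8.6·265 + 3.4·43 + 7.0·297 + 4.5·325 = 5966.7) ⇒ y = (7759.2 − 5966.7) / 18.9 ≈ 94.84.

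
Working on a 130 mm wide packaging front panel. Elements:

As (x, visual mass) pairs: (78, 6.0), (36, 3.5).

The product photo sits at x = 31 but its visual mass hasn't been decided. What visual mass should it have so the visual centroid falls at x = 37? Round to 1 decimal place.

Fixed elements: Σw = 6.0 + 3.5 = 9.5, Σw·x = 6.0·78 + 3.5·36 = 594.0.
Set Σw·x/Σw = 37: (594.0 + 31w) = 37·(9.5 + w).
Solving: w = (37·9.5 − 594.0) / (31 − 37) = -242.5 / -6 ≈ 40.42.

w ≈ 40.4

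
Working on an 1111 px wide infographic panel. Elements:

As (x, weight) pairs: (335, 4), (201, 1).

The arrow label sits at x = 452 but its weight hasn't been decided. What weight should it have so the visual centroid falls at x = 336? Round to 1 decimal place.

Known weights sum to 4 + 1 = 5; their moment is 4·335 + 1·201 = 1541.
Balance at x = 336 requires (1541 + w·452) / (5 + w) = 336.
So w = (336·5 − 1541)/(452 − 336) = 139/116 ≈ 1.20.

w ≈ 1.2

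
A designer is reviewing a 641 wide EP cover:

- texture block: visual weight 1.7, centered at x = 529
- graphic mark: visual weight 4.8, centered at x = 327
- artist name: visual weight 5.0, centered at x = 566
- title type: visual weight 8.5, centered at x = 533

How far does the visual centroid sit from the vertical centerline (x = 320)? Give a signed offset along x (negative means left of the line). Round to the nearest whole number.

Total weight = 1.7 + 4.8 + 5.0 + 8.5 = 20.0.
x: (1.7·529 + 4.8·327 + 5.0·566 + 8.5·533) / 20.0 = 9829.4 / 20.0 ≈ 491.47
Against x = 320, that's 491.47 − 320 = 171.47.

≈ 171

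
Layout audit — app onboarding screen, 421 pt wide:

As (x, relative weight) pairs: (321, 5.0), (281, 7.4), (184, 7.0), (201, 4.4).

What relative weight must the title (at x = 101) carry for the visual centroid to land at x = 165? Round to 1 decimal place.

w ≈ 30.2

Known weights sum to 5.0 + 7.4 + 7.0 + 4.4 = 23.8; their moment is 5.0·321 + 7.4·281 + 7.0·184 + 4.4·201 = 5856.8.
Set Σw·x/Σw = 165: (5856.8 + 101w) = 165·(23.8 + w).
So w = (165·23.8 − 5856.8)/(101 − 165) = -1929.8/-64 ≈ 30.15.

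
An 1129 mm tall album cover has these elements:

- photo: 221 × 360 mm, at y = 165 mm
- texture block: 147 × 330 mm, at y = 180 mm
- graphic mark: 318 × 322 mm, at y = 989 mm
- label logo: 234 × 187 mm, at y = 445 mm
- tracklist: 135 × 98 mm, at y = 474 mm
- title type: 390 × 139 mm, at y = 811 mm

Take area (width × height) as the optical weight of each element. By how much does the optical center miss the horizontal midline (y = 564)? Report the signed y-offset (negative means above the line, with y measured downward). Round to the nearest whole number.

≈ 0 mm

Taking area as weight: photo 221·360 = 79560, texture block 147·330 = 48510, graphic mark 318·322 = 102396, label logo 234·187 = 43758, tracklist 135·98 = 13230, title type 390·139 = 54210. Sum 341664.
Σw·y = 79560·165 + 48510·180 + 102396·989 + 43758·445 + 13230·474 + 54210·811 = 192836484, so ȳ = 192836484/341664 ≈ 564.40.
Against y = 564, that's 564.40 − 564 = 0.40.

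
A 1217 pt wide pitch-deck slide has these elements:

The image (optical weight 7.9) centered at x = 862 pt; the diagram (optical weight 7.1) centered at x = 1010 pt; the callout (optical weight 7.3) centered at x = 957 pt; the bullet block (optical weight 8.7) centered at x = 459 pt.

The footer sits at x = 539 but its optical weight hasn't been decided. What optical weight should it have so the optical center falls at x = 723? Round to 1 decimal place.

Existing Σw = 31.0 (7.9 + 7.1 + 7.3 + 8.7); existing moment 7.9·862 + 7.1·1010 + 7.3·957 + 8.7·459 = 24960.2.
Balance at x = 723 requires (24960.2 + w·539) / (31.0 + w) = 723.
Rearranging, w·(539 − 723) = 723·31.0 − 24960.2 = -2547.2, so w ≈ -2547.2/-184 = 13.84.

w ≈ 13.8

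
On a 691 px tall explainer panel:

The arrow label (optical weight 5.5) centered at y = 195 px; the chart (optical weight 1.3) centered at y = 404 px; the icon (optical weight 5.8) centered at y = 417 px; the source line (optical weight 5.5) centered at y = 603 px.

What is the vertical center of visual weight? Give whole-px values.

Σw = 5.5 + 1.3 + 5.8 + 5.5 = 18.1.
Σw·y = 5.5·195 + 1.3·404 + 5.8·417 + 5.5·603 = 7332.8, so ȳ = 7332.8/18.1 ≈ 405.13.

y ≈ 405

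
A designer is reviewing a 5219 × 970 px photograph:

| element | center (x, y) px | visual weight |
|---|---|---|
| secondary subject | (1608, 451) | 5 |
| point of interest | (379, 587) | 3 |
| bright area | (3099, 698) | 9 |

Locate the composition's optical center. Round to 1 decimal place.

Weights sum to 5 + 3 + 9 = 17.
x-moment: 5·1608 + 3·379 + 9·3099 = 37068; centroid 37068/17 ≈ 2180.47.
y-moment: 5·451 + 3·587 + 9·698 = 10298; centroid 10298/17 ≈ 605.76.

(2180.5, 605.8)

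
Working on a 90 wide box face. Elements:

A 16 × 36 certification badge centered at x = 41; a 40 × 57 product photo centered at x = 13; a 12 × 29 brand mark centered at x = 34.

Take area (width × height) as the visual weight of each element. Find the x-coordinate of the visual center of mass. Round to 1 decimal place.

x ≈ 20.3

Taking area as weight: certification badge 16·36 = 576, product photo 40·57 = 2280, brand mark 12·29 = 348. Sum 3204.
Σw·x = 576·41 + 2280·13 + 348·34 = 65088, so x̄ = 65088/3204 ≈ 20.31.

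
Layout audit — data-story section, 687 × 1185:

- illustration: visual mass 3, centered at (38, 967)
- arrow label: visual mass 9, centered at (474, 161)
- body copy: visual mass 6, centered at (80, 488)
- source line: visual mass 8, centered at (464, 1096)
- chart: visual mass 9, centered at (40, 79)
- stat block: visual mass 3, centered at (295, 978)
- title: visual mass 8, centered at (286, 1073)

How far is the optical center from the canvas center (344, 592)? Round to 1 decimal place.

Weights sum to 3 + 9 + 6 + 8 + 9 + 3 + 8 = 46.
x: (3·38 + 9·474 + 6·80 + 8·464 + 9·40 + 3·295 + 8·286) / 46 = 12105 / 46 ≈ 263.15
y: (3·967 + 9·161 + 6·488 + 8·1096 + 9·79 + 3·978 + 8·1073) / 46 = 28275 / 46 ≈ 614.67
Relative to (344, 592): Δ = (-80.85, 22.67); |Δ| = √(-80.85² + 22.67²) ≈ 83.97.

≈ 84.0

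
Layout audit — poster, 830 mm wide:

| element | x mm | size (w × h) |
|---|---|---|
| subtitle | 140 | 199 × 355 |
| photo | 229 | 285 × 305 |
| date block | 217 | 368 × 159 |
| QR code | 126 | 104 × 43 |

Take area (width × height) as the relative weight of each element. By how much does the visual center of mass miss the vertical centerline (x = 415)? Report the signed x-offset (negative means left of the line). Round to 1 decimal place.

≈ -219.8 mm

Areas → weights: subtitle 199·355 = 70645, photo 285·305 = 86925, date block 368·159 = 58512, QR code 104·43 = 4472; Σw = 220554.
x: (70645·140 + 86925·229 + 58512·217 + 4472·126) / 220554 = 43056701 / 220554 ≈ 195.22
Against x = 415, that's 195.22 − 415 = -219.78.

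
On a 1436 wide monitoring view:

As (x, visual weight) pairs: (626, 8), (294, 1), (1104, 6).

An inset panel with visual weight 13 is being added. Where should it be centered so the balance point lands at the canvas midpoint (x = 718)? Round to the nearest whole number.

New total weight: (8 + 1 + 6) + 13 = 28.
Along x: (11926 + 13·x) / 28 = 718 (existing moment 8·626 + 1·294 + 6·1104 = 11926) ⇒ x = (20104 − 11926) / 13 ≈ 629.08.

x ≈ 629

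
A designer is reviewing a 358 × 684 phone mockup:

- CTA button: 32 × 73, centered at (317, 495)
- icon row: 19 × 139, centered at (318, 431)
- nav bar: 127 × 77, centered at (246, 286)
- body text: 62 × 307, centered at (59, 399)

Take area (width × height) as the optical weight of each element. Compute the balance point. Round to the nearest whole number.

(151, 375)

Areas → weights: CTA button 32·73 = 2336, icon row 19·139 = 2641, nav bar 127·77 = 9779, body text 62·307 = 19034; Σw = 33790.
x-moment: 2336·317 + 2641·318 + 9779·246 + 19034·59 = 5108990; centroid 5108990/33790 ≈ 151.20.
y-moment: 2336·495 + 2641·431 + 9779·286 + 19034·399 = 12685951; centroid 12685951/33790 ≈ 375.44.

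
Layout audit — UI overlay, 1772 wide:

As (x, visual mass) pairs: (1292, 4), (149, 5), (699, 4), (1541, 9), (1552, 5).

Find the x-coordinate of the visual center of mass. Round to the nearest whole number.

Weights sum to 4 + 5 + 4 + 9 + 5 = 27.
x: (4·1292 + 5·149 + 4·699 + 9·1541 + 5·1552) / 27 = 30338 / 27 ≈ 1123.63

x ≈ 1124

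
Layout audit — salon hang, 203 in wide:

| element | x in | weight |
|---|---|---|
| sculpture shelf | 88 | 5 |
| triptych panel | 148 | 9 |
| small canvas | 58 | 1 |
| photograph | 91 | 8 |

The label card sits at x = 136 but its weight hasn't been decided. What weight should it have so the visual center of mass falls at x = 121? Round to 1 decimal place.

w ≈ 15.0

Known weights sum to 5 + 9 + 1 + 8 = 23; their moment is 5·88 + 9·148 + 1·58 + 8·91 = 2558.
For the centroid to hit 121: (2558 + w·136) / (23 + w) = 121.
Rearranging, w·(136 − 121) = 121·23 − 2558 = 225, so w ≈ 225/15 = 15.00.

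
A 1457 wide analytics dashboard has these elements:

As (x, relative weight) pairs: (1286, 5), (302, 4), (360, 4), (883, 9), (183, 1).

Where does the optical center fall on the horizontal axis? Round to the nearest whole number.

Σw = 5 + 4 + 4 + 9 + 1 = 23.
x: (5·1286 + 4·302 + 4·360 + 9·883 + 1·183) / 23 = 17208 / 23 ≈ 748.17

x ≈ 748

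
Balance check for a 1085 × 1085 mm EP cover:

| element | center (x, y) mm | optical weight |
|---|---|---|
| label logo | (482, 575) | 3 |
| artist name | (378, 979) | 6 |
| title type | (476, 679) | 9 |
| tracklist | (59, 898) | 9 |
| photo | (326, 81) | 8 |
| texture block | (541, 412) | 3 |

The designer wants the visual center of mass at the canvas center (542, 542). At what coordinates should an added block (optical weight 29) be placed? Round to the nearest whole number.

With the added block, Σw becomes 3 + 6 + 9 + 9 + 8 + 3 + 29 = 67.
x: target moment 67×542 = 36314; current 3·482 + 6·378 + 9·476 + 9·59 + 8·326 + 3·541 = 12760; the added block supplies 23554, so x = 23554/29 ≈ 812.21.
y: target moment 67×542 = 36314; current 3·575 + 6·979 + 9·679 + 9·898 + 8·81 + 3·412 = 23676; the added block supplies 12638, so y = 12638/29 ≈ 435.79.

(812, 436)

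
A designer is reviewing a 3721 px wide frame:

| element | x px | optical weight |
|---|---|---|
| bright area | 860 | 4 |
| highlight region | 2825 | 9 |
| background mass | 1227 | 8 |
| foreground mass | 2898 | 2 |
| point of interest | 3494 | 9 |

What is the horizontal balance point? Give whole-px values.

x ≈ 2373

Total weight = 4 + 9 + 8 + 2 + 9 = 32.
x: (4·860 + 9·2825 + 8·1227 + 2·2898 + 9·3494) / 32 = 75923 / 32 ≈ 2372.59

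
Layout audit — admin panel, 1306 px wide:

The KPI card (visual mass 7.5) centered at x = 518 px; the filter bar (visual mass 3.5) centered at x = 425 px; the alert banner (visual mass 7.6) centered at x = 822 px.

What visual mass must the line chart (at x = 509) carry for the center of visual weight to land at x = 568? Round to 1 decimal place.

w ≈ 17.9

Known weights sum to 7.5 + 3.5 + 7.6 = 18.6; their moment is 7.5·518 + 3.5·425 + 7.6·822 = 11619.7.
For the centroid to hit 568: (11619.7 + w·509) / (18.6 + w) = 568.
So w = (568·18.6 − 11619.7)/(509 − 568) = -1054.9/-59 ≈ 17.88.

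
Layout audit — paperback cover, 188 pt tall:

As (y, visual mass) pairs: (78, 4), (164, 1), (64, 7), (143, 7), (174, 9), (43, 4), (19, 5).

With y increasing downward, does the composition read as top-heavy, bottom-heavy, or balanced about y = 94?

Total weight = 4 + 1 + 7 + 7 + 9 + 4 + 5 = 37.
y: moment 3758 / weight 37 ≈ 101.57
101.6 vs midline 94 → bottom-heavy.

bottom-heavy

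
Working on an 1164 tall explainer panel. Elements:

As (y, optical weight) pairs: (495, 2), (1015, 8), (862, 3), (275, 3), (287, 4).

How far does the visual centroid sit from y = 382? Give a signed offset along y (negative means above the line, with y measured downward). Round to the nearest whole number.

Total weight = 2 + 8 + 3 + 3 + 4 = 20.
y: (2·495 + 8·1015 + 3·862 + 3·275 + 4·287) / 20 = 13669 / 20 ≈ 683.45
Against y = 382, that's 683.45 − 382 = 301.45.

≈ 301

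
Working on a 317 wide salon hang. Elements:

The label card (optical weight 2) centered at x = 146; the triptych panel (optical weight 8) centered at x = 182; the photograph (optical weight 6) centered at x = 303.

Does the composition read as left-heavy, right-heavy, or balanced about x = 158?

Weights sum to 2 + 8 + 6 = 16.
x: (2·146 + 8·182 + 6·303) / 16 = 3566 / 16 ≈ 222.88
Since 222.9 is right of 158, the composition reads right-heavy.

right-heavy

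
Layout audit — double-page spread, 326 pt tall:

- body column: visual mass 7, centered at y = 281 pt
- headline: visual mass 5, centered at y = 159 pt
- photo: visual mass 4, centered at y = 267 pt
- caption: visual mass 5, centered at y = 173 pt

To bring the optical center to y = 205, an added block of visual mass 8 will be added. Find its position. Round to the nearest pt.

New total weight: (7 + 5 + 4 + 5) + 8 = 29.
Along y: (4695 + 8·y) / 29 = 205 (existing moment 7·281 + 5·159 + 4·267 + 5·173 = 4695) ⇒ y = (5945 − 4695) / 8 ≈ 156.25.

y ≈ 156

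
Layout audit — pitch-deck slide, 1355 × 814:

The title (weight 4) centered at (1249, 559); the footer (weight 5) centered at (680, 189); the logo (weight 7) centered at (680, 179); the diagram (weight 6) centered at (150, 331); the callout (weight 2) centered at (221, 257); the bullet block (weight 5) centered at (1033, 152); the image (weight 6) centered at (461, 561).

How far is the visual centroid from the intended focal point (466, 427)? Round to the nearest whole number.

≈ 207

Total weight = 4 + 5 + 7 + 6 + 2 + 5 + 6 = 35.
Σw·x = 22429; x̄ = 22429/35 ≈ 640.83.
y: moment 11060 / weight 35 ≈ 316.00
From (466, 427): dx = 174.83, dy = -111.00, so the distance is √(dx²+dy²) ≈ 207.09.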